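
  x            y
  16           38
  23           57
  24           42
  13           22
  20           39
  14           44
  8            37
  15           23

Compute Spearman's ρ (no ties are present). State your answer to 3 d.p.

Rank x: 5, 7, 8, 2, 6, 3, 1, 4
Rank y: 4, 8, 6, 1, 5, 7, 3, 2
d = rank(x) − rank(y): 1, -1, 2, 1, 1, -4, -2, 2; Σd² = 32
ρ = 1 − 6Σd² / [n(n²−1)] = 1 − 6×32 / (8×63) = 1 − 192/504 ≈ 0.619

0.619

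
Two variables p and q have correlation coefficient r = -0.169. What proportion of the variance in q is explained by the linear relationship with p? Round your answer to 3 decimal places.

r² = (-0.169)² = 0.029

0.029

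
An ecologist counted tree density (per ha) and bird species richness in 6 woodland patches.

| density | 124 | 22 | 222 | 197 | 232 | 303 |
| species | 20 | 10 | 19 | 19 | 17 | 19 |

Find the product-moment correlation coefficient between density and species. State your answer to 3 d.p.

0.711

n = 6, Σx = 1100, Σy = 104, Σx² = 249586, Σy² = 1872, Σxy = 20362
nΣxy − ΣxΣy = 122172 − 114400 = 7772
nΣx² − (Σx)² = 1497516 − 1210000 = 287516; nΣy² − (Σy)² = 11232 − 10816 = 416
r = 7772 / √(287516 × 416) = 7772 / 10936.4828 ≈ 0.711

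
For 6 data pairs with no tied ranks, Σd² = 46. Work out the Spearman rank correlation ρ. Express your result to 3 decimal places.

-0.314

ρ = 1 − 6Σd² / [n(n²−1)] = 1 − 6×46 / (6×35)
  = 1 − 276/210 = 1 − 1.3143 ≈ -0.314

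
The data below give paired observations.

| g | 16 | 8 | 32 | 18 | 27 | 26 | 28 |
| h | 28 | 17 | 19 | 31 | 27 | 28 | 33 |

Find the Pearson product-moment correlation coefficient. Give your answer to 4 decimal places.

0.2622

n = 7, Σg = 155, Σh = 183, Σg² = 3857, Σh² = 4997, Σgh = 4131
nΣgh − ΣgΣh = 28917 − 28365 = 552
nΣg² − (Σg)² = 26999 − 24025 = 2974; nΣh² − (Σh)² = 34979 − 33489 = 1490
r = 552 / √(2974 × 1490) = 552 / 2105.0558 ≈ 0.2622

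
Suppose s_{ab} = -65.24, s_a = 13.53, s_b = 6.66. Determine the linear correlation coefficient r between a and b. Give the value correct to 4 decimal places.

r = Cov(a,b) / (s_a · s_b) = -65.24 / (13.53 × 6.66)
  = -65.24 / 90.1098 ≈ -0.7240

-0.7240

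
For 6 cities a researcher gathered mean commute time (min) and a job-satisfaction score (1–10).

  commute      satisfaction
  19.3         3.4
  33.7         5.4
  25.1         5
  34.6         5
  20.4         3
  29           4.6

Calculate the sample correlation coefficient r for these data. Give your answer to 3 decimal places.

0.866

n = 6, Σx = 162.1, Σy = 26.4, Σx² = 4592.51, Σy² = 120.88, Σxy = 740.7
nΣxy − ΣxΣy = 4444.2 − 4279.44 = 164.76
nΣx² − (Σx)² = 27555.06 − 26276.41 = 1278.65; nΣy² − (Σy)² = 725.28 − 696.96 = 28.32
r = 164.76 / √(1278.65 × 28.32) = 164.76 / 190.2928 ≈ 0.866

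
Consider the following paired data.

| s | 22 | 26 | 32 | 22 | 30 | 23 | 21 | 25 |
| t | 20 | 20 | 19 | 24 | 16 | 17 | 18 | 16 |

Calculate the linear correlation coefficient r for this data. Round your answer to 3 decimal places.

n = 8, Σs = 201, Σt = 150, Σs² = 5163, Σt² = 2862, Σst = 3745
nΣst − ΣsΣt = 29960 − 30150 = -190
nΣs² − (Σs)² = 41304 − 40401 = 903; nΣt² − (Σt)² = 22896 − 22500 = 396
r = -190 / √(903 × 396) = -190 / 597.9866 ≈ -0.318

-0.318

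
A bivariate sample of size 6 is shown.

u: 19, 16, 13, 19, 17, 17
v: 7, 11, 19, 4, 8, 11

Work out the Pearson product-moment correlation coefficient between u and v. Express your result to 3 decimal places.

n = 6, Σu = 101, Σv = 60, Σu² = 1725, Σv² = 732, Σuv = 955
nΣuv − ΣuΣv = 5730 − 6060 = -330
nΣu² − (Σu)² = 10350 − 10201 = 149; nΣv² − (Σv)² = 4392 − 3600 = 792
r = -330 / √(149 × 792) = -330 / 343.5229 ≈ -0.961

-0.961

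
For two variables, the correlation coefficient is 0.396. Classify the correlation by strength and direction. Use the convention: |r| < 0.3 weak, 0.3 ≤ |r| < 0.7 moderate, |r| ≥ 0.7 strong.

r = 0.396 > 0 so the relationship is positive.
|r| = 0.396, which falls in the moderate range.

moderate positive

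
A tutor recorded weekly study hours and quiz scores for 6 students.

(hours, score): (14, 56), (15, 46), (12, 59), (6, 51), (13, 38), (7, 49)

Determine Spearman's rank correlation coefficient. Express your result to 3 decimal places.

Rank hours: 5, 6, 3, 1, 4, 2
Rank score: 5, 2, 6, 4, 1, 3
d = rank(hours) − rank(score): 0, 4, -3, -3, 3, -1; Σd² = 44
ρ = 1 − 6Σd² / [n(n²−1)] = 1 − 6×44 / (6×35) = 1 − 264/210 ≈ -0.257

-0.257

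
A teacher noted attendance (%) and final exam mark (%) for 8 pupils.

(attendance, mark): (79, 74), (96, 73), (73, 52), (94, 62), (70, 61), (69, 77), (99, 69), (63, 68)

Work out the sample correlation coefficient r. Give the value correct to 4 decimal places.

n = 8, Σx = 643, Σy = 536, Σx² = 53053, Σy² = 36388, Σxy = 43176
nΣxy − ΣxΣy = 345408 − 344648 = 760
nΣx² − (Σx)² = 424424 − 413449 = 10975; nΣy² − (Σy)² = 291104 − 287296 = 3808
r = 760 / √(10975 × 3808) = 760 / 6464.7351 ≈ 0.1176

0.1176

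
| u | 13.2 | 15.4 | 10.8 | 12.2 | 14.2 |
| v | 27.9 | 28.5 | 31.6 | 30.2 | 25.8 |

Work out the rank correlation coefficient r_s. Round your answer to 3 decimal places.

Rank u: 3, 5, 1, 2, 4
Rank v: 2, 3, 5, 4, 1
d = rank(u) − rank(v): 1, 2, -4, -2, 3; Σd² = 34
ρ = 1 − 6Σd² / [n(n²−1)] = 1 − 6×34 / (5×24) = 1 − 204/120 ≈ -0.700

-0.700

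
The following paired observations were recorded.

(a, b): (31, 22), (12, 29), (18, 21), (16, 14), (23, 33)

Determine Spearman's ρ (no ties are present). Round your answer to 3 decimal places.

Rank a: 5, 1, 3, 2, 4
Rank b: 3, 4, 2, 1, 5
d = rank(a) − rank(b): 2, -3, 1, 1, -1; Σd² = 16
ρ = 1 − 6Σd² / [n(n²−1)] = 1 − 6×16 / (5×24) = 1 − 96/120 ≈ 0.200

0.200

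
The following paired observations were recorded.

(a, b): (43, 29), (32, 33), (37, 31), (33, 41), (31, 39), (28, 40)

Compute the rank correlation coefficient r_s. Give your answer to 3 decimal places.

-0.657

Rank a: 6, 3, 5, 4, 2, 1
Rank b: 1, 3, 2, 6, 4, 5
d = rank(a) − rank(b): 5, 0, 3, -2, -2, -4; Σd² = 58
ρ = 1 − 6Σd² / [n(n²−1)] = 1 − 6×58 / (6×35) = 1 − 348/210 ≈ -0.657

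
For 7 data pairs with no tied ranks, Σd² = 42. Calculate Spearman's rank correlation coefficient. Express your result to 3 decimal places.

0.250

ρ = 1 − 6Σd² / [n(n²−1)] = 1 − 6×42 / (7×48)
  = 1 − 252/336 = 1 − 0.7500 ≈ 0.250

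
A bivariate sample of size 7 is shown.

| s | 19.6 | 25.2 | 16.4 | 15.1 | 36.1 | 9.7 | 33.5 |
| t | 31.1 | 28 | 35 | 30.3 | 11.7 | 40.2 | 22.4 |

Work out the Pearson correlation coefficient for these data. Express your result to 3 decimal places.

-0.937

n = 7, Σs = 155.6, Σt = 198.7, Σs² = 4035.72, Σt² = 6148.99, Σst = 3909.4
nΣst − ΣsΣt = 27365.8 − 30917.72 = -3551.92
nΣs² − (Σs)² = 28250.04 − 24211.36 = 4038.68; nΣt² − (Σt)² = 43042.93 − 39481.69 = 3561.24
r = -3551.92 / √(4038.68 × 3561.24) = -3551.92 / 3792.4542 ≈ -0.937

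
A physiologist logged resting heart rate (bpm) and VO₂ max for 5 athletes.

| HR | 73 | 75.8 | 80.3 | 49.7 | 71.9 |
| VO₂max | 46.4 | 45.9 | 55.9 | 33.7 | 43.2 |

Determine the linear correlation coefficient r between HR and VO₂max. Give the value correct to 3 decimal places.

n = 5, Σx = 350.7, Σy = 225.1, Σx² = 25162.43, Σy² = 10386.51, Σxy = 16136.16
nΣxy − ΣxΣy = 80680.8 − 78942.57 = 1738.23
nΣx² − (Σx)² = 125812.15 − 122990.49 = 2821.66; nΣy² − (Σy)² = 51932.55 − 50670.01 = 1262.54
r = 1738.23 / √(2821.66 × 1262.54) = 1738.23 / 1887.4476 ≈ 0.921

0.921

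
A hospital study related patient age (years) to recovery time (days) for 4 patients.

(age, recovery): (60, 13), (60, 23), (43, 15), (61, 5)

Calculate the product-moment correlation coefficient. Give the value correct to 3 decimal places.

n = 4, Σx = 224, Σy = 56, Σx² = 12770, Σy² = 948, Σxy = 3110
nΣxy − ΣxΣy = 12440 − 12544 = -104
nΣx² − (Σx)² = 51080 − 50176 = 904; nΣy² − (Σy)² = 3792 − 3136 = 656
r = -104 / √(904 × 656) = -104 / 770.0805 ≈ -0.135

-0.135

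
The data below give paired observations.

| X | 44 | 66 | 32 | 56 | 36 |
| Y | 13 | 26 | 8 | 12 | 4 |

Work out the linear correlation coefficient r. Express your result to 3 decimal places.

0.879

n = 5, ΣX = 234, ΣY = 63, ΣX² = 11748, ΣY² = 1069, ΣXY = 3360
nΣXY − ΣXΣY = 16800 − 14742 = 2058
nΣX² − (ΣX)² = 58740 − 54756 = 3984; nΣY² − (ΣY)² = 5345 − 3969 = 1376
r = 2058 / √(3984 × 1376) = 2058 / 2341.3637 ≈ 0.879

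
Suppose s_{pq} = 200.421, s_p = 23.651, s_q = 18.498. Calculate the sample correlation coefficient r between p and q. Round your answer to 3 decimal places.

r = Cov(p,q) / (s_p · s_q) = 200.421 / (23.651 × 18.498)
  = 200.421 / 437.4962 ≈ 0.458

0.458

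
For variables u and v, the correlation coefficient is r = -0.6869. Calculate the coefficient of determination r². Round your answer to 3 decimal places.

r² = (-0.6869)² = 0.472

0.472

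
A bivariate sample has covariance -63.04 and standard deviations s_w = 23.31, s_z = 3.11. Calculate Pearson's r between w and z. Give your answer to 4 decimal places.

r = Cov(w,z) / (s_w · s_z) = -63.04 / (23.31 × 3.11)
  = -63.04 / 72.4941 ≈ -0.8696

-0.8696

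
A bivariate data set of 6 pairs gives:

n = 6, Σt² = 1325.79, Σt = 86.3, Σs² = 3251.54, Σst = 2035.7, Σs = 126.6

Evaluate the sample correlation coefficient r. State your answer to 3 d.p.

r = (nΣst − ΣsΣt) / √[(nΣs² − (Σs)²)(nΣt² − (Σt)²)]
Numerator: 6×2035.7 − 126.6×86.3 = 1288.62
Denominator: √[(19509.24 − 16027.56)(7954.74 − 7447.69)] = √[3481.68 × 507.05] = 1328.6782
r = 1288.62 / 1328.6782 ≈ 0.970

0.970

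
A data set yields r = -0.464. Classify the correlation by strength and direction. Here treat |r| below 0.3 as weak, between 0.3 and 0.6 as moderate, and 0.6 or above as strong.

r = -0.464 < 0 so the relationship is negative.
|r| = 0.464, which falls in the moderate range.

moderate negative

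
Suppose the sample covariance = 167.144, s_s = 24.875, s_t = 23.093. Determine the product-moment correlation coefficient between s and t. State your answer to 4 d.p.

0.2910

r = Cov(s,t) / (s_s · s_t) = 167.144 / (24.875 × 23.093)
  = 167.144 / 574.4384 ≈ 0.2910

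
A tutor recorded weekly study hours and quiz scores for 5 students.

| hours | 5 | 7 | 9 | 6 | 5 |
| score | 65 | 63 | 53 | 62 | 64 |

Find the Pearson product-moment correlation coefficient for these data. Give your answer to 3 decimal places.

n = 5, Σx = 32, Σy = 307, Σx² = 216, Σy² = 18943, Σxy = 1935
nΣxy − ΣxΣy = 9675 − 9824 = -149
nΣx² − (Σx)² = 1080 − 1024 = 56; nΣy² − (Σy)² = 94715 − 94249 = 466
r = -149 / √(56 × 466) = -149 / 161.5426 ≈ -0.922

-0.922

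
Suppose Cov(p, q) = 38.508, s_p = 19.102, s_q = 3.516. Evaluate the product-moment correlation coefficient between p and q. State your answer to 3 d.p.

0.573

r = Cov(p,q) / (s_p · s_q) = 38.508 / (19.102 × 3.516)
  = 38.508 / 67.1626 ≈ 0.573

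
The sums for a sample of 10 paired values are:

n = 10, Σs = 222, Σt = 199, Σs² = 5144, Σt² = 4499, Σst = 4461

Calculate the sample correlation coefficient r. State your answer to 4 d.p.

r = (nΣst − ΣsΣt) / √[(nΣs² − (Σs)²)(nΣt² − (Σt)²)]
Numerator: 10×4461 − 222×199 = 432
Denominator: √[(51440 − 49284)(44990 − 39601)] = √[2156 × 5389] = 3408.6191
r = 432 / 3408.6191 ≈ 0.1267

0.1267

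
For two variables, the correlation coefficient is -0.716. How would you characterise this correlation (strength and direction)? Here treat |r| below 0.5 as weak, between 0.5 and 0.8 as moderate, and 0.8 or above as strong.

moderate negative

r = -0.716 < 0 so the relationship is negative.
|r| = 0.716, which falls in the moderate range.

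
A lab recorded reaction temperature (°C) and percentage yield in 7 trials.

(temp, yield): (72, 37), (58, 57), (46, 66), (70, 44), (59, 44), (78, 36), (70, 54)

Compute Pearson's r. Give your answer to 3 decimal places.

n = 7, Σx = 453, Σy = 338, Σx² = 30029, Σy² = 17058, Σxy = 21270
nΣxy − ΣxΣy = 148890 − 153114 = -4224
nΣx² − (Σx)² = 210203 − 205209 = 4994; nΣy² − (Σy)² = 119406 − 114244 = 5162
r = -4224 / √(4994 × 5162) = -4224 / 5077.3052 ≈ -0.832

-0.832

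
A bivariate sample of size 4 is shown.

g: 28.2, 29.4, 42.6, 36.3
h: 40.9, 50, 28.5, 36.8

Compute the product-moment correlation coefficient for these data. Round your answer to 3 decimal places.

n = 4, Σg = 136.5, Σh = 156.2, Σg² = 4792.05, Σh² = 6339.3, Σgh = 5173.32
nΣgh − ΣgΣh = 20693.28 − 21321.3 = -628.02
nΣg² − (Σg)² = 19168.2 − 18632.25 = 535.95; nΣh² − (Σh)² = 25357.2 − 24398.44 = 958.76
r = -628.02 / √(535.95 × 958.76) = -628.02 / 716.8315 ≈ -0.876

-0.876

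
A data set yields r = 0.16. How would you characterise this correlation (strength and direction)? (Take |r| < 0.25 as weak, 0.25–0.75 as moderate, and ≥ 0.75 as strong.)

weak positive

r = 0.16 > 0 so the relationship is positive.
|r| = 0.16, which falls in the weak range.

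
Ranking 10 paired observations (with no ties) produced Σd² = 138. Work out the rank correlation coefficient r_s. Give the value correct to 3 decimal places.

ρ = 1 − 6Σd² / [n(n²−1)] = 1 − 6×138 / (10×99)
  = 1 − 828/990 = 1 − 0.8364 ≈ 0.164

0.164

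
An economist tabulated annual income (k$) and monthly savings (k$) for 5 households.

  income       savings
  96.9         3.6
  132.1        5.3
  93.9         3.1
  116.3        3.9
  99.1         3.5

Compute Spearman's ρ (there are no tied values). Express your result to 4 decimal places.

0.9000

Rank income: 2, 5, 1, 4, 3
Rank savings: 3, 5, 1, 4, 2
d = rank(income) − rank(savings): -1, 0, 0, 0, 1; Σd² = 2
ρ = 1 − 6Σd² / [n(n²−1)] = 1 − 6×2 / (5×24) = 1 − 12/120 ≈ 0.9000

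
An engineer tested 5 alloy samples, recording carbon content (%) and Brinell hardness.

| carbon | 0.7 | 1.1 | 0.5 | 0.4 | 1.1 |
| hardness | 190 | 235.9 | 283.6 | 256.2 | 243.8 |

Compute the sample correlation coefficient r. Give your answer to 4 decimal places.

n = 5, Σx = 3.8, Σy = 1209.5, Σx² = 3.32, Σy² = 297254.65, Σxy = 904.95
nΣxy − ΣxΣy = 4524.75 − 4596.1 = -71.35
nΣx² − (Σx)² = 16.6 − 14.44 = 2.16; nΣy² − (Σy)² = 1486273.25 − 1462890.25 = 23383
r = -71.35 / √(2.16 × 23383) = -71.35 / 224.7382 ≈ -0.3175

-0.3175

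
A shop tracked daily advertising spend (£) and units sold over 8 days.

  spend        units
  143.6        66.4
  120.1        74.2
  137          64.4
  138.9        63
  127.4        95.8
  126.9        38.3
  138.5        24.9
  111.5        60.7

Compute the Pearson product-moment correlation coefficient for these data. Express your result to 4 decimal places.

n = 8, Σx = 1043.9, Σy = 487.7, Σx² = 137056.05, Σy² = 32979.99, Σxy = 63301.85
nΣxy − ΣxΣy = 506414.8 − 509110.03 = -2695.23
nΣx² − (Σx)² = 1096448.4 − 1089727.21 = 6721.19; nΣy² − (Σy)² = 263839.92 − 237851.29 = 25988.63
r = -2695.23 / √(6721.19 × 25988.63) = -2695.23 / 13216.4488 ≈ -0.2039

-0.2039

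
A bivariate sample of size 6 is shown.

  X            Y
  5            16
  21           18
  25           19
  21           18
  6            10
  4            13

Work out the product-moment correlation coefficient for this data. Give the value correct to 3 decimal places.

n = 6, ΣX = 82, ΣY = 94, ΣX² = 1584, ΣY² = 1534, ΣXY = 1423
nΣXY − ΣXΣY = 8538 − 7708 = 830
nΣX² − (ΣX)² = 9504 − 6724 = 2780; nΣY² − (ΣY)² = 9204 − 8836 = 368
r = 830 / √(2780 × 368) = 830 / 1011.4544 ≈ 0.821

0.821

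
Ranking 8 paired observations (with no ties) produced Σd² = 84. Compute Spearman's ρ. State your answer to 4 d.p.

ρ = 1 − 6Σd² / [n(n²−1)] = 1 − 6×84 / (8×63)
  = 1 − 504/504 = 1 − 1.00000 ≈ 0.0000

0.0000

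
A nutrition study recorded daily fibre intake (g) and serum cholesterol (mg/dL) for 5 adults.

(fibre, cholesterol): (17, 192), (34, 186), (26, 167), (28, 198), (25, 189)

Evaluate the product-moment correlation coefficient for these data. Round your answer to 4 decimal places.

n = 5, Σx = 130, Σy = 932, Σx² = 3530, Σy² = 174274, Σxy = 24199
nΣxy − ΣxΣy = 120995 − 121160 = -165
nΣx² − (Σx)² = 17650 − 16900 = 750; nΣy² − (Σy)² = 871370 − 868624 = 2746
r = -165 / √(750 × 2746) = -165 / 1435.0958 ≈ -0.1150

-0.1150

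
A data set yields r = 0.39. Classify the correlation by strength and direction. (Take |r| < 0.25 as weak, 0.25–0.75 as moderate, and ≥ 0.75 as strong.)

moderate positive

r = 0.39 > 0 so the relationship is positive.
|r| = 0.39, which falls in the moderate range.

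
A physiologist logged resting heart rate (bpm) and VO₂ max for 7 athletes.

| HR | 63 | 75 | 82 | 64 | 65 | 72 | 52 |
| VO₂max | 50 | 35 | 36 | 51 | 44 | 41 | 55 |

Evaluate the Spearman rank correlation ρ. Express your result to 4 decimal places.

Rank HR: 2, 6, 7, 3, 4, 5, 1
Rank VO₂max: 5, 1, 2, 6, 4, 3, 7
d = rank(HR) − rank(VO₂max): -3, 5, 5, -3, 0, 2, -6; Σd² = 108
ρ = 1 − 6Σd² / [n(n²−1)] = 1 − 6×108 / (7×48) = 1 − 648/336 ≈ -0.9286

-0.9286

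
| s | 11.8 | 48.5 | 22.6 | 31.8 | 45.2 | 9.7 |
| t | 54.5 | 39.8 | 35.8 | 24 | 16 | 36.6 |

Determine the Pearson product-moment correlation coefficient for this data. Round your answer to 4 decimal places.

n = 6, Σs = 169.6, Σt = 206.7, Σs² = 6150.62, Σt² = 8007.49, Σst = 5223.9
nΣst − ΣsΣt = 31343.4 − 35056.32 = -3712.92
nΣs² − (Σs)² = 36903.72 − 28764.16 = 8139.56; nΣt² − (Σt)² = 48044.94 − 42724.89 = 5320.05
r = -3712.92 / √(8139.56 × 5320.05) = -3712.92 / 6580.4913 ≈ -0.5642

-0.5642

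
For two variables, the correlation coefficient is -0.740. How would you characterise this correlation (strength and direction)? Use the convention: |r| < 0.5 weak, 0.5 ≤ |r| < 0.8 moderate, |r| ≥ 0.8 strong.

r = -0.740 < 0 so the relationship is negative.
|r| = 0.740, which falls in the moderate range.

moderate negative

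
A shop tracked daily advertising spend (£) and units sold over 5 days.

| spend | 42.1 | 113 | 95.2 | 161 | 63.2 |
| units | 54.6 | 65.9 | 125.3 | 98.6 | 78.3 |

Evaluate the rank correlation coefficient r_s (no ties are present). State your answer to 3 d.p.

0.500

Rank spend: 1, 4, 3, 5, 2
Rank units: 1, 2, 5, 4, 3
d = rank(spend) − rank(units): 0, 2, -2, 1, -1; Σd² = 10
ρ = 1 − 6Σd² / [n(n²−1)] = 1 − 6×10 / (5×24) = 1 − 60/120 ≈ 0.500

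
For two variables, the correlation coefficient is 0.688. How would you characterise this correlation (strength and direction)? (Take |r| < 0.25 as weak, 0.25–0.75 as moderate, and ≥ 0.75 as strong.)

moderate positive

r = 0.688 > 0 so the relationship is positive.
|r| = 0.688, which falls in the moderate range.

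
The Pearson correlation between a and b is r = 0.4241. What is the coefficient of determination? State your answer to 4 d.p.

r² = (0.4241)² = 0.1799

0.1799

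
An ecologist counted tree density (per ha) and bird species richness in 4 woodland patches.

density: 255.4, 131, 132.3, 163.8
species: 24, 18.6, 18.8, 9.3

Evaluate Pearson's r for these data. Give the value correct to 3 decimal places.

0.478

n = 4, Σx = 682.5, Σy = 70.7, Σx² = 126723.89, Σy² = 1361.89, Σxy = 12576.78
nΣxy − ΣxΣy = 50307.12 − 48252.75 = 2054.37
nΣx² − (Σx)² = 506895.56 − 465806.25 = 41089.31; nΣy² − (Σy)² = 5447.56 − 4998.49 = 449.07
r = 2054.37 / √(41089.31 × 449.07) = 2054.37 / 4295.5764 ≈ 0.478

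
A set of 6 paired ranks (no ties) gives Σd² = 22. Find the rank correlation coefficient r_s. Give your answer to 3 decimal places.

0.371

ρ = 1 − 6Σd² / [n(n²−1)] = 1 − 6×22 / (6×35)
  = 1 − 132/210 = 1 − 0.6286 ≈ 0.371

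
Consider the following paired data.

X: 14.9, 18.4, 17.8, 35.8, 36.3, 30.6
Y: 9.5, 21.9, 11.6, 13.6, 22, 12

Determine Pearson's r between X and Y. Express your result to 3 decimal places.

n = 6, ΣX = 153.8, ΣY = 90.6, ΣX² = 4413.1, ΣY² = 1517.38, ΣXY = 2403.67
nΣXY − ΣXΣY = 14422.02 − 13934.28 = 487.74
nΣX² − (ΣX)² = 26478.6 − 23654.44 = 2824.16; nΣY² − (ΣY)² = 9104.28 − 8208.36 = 895.92
r = 487.74 / √(2824.16 × 895.92) = 487.74 / 1590.6670 ≈ 0.307

0.307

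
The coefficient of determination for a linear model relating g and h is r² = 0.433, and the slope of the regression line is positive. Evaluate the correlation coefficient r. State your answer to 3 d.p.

0.658

|r| = √0.433 = 0.658
The association is positive, so r = 0.658.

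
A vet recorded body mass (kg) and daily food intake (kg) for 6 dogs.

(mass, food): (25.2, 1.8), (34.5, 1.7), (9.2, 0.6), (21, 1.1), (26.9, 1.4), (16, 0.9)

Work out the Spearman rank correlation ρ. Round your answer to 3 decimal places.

Rank mass: 4, 6, 1, 3, 5, 2
Rank food: 6, 5, 1, 3, 4, 2
d = rank(mass) − rank(food): -2, 1, 0, 0, 1, 0; Σd² = 6
ρ = 1 − 6Σd² / [n(n²−1)] = 1 − 6×6 / (6×35) = 1 − 36/210 ≈ 0.829

0.829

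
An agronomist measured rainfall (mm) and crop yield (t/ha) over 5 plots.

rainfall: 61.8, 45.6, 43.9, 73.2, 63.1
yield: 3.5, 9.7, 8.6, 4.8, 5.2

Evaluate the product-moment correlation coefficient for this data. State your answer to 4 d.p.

n = 5, Σx = 287.6, Σy = 31.8, Σx² = 17165.66, Σy² = 230.38, Σxy = 1715.64
nΣxy − ΣxΣy = 8578.2 − 9145.68 = -567.48
nΣx² − (Σx)² = 85828.3 − 82713.76 = 3114.54; nΣy² − (Σy)² = 1151.9 − 1011.24 = 140.66
r = -567.48 / √(3114.54 × 140.66) = -567.48 / 661.8846 ≈ -0.8574

-0.8574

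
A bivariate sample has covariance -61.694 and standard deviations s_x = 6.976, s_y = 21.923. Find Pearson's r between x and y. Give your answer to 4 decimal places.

r = Cov(x,y) / (s_x · s_y) = -61.694 / (6.976 × 21.923)
  = -61.694 / 152.9348 ≈ -0.4034

-0.4034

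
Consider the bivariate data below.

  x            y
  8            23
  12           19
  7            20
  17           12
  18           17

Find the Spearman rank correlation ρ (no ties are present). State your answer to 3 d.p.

-0.800

Rank x: 2, 3, 1, 4, 5
Rank y: 5, 3, 4, 1, 2
d = rank(x) − rank(y): -3, 0, -3, 3, 3; Σd² = 36
ρ = 1 − 6Σd² / [n(n²−1)] = 1 − 6×36 / (5×24) = 1 − 216/120 ≈ -0.800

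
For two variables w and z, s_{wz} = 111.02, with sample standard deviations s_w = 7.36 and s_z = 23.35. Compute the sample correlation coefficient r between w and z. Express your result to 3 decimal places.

r = Cov(w,z) / (s_w · s_z) = 111.02 / (7.36 × 23.35)
  = 111.02 / 171.8560 ≈ 0.646

0.646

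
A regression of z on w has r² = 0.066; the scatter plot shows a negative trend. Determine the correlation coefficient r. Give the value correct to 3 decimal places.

-0.257

|r| = √0.066 = 0.257
The association is negative, so r = −0.257.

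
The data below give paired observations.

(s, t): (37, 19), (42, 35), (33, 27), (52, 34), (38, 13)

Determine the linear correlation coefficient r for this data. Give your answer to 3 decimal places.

n = 5, Σs = 202, Σt = 128, Σs² = 8370, Σt² = 3640, Σst = 5326
nΣst − ΣsΣt = 26630 − 25856 = 774
nΣs² − (Σs)² = 41850 − 40804 = 1046; nΣt² − (Σt)² = 18200 − 16384 = 1816
r = 774 / √(1046 × 1816) = 774 / 1378.2366 ≈ 0.562

0.562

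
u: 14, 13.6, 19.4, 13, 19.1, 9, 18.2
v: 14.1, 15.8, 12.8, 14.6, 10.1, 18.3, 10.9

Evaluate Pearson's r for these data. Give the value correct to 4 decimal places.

-0.9250

n = 7, Σu = 106.3, Σv = 96.6, Σu² = 1703.37, Σv² = 1381.16, Σuv = 1406.39
nΣuv − ΣuΣv = 9844.73 − 10268.58 = -423.85
nΣu² − (Σu)² = 11923.59 − 11299.69 = 623.9; nΣv² − (Σv)² = 9668.12 − 9331.56 = 336.56
r = -423.85 / √(623.9 × 336.56) = -423.85 / 458.2355 ≈ -0.9250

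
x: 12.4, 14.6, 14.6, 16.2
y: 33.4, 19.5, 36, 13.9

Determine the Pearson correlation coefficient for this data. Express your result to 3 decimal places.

-0.715

n = 4, Σx = 57.8, Σy = 102.8, Σx² = 842.52, Σy² = 2985.02, Σxy = 1449.64
nΣxy − ΣxΣy = 5798.56 − 5941.84 = -143.28
nΣx² − (Σx)² = 3370.08 − 3340.84 = 29.24; nΣy² − (Σy)² = 11940.08 − 10567.84 = 1372.24
r = -143.28 / √(29.24 × 1372.24) = -143.28 / 200.3105 ≈ -0.715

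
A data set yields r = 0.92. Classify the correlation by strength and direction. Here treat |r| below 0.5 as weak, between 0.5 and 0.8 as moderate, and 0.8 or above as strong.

r = 0.92 > 0 so the relationship is positive.
|r| = 0.92, which falls in the strong range.

strong positive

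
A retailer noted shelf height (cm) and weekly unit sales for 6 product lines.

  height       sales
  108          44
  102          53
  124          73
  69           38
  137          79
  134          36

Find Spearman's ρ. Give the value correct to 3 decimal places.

0.371

Rank height: 3, 2, 4, 1, 6, 5
Rank sales: 3, 4, 5, 2, 6, 1
d = rank(height) − rank(sales): 0, -2, -1, -1, 0, 4; Σd² = 22
ρ = 1 − 6Σd² / [n(n²−1)] = 1 − 6×22 / (6×35) = 1 − 132/210 ≈ 0.371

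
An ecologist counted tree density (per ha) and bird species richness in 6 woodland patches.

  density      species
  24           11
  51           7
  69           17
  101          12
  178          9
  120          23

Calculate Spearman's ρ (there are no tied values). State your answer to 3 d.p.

0.257

Rank density: 1, 2, 3, 4, 6, 5
Rank species: 3, 1, 5, 4, 2, 6
d = rank(density) − rank(species): -2, 1, -2, 0, 4, -1; Σd² = 26
ρ = 1 − 6Σd² / [n(n²−1)] = 1 − 6×26 / (6×35) = 1 − 156/210 ≈ 0.257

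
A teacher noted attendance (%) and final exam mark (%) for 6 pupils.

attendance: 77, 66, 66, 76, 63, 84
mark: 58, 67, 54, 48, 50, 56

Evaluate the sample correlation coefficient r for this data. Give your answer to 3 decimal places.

n = 6, Σx = 432, Σy = 333, Σx² = 31442, Σy² = 18709, Σxy = 23954
nΣxy − ΣxΣy = 143724 − 143856 = -132
nΣx² − (Σx)² = 188652 − 186624 = 2028; nΣy² − (Σy)² = 112254 − 110889 = 1365
r = -132 / √(2028 × 1365) = -132 / 1663.7969 ≈ -0.079

-0.079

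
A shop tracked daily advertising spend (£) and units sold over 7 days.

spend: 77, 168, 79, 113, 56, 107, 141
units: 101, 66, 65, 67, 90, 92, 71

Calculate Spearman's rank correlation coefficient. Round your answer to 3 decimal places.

Rank spend: 2, 7, 3, 5, 1, 4, 6
Rank units: 7, 2, 1, 3, 5, 6, 4
d = rank(spend) − rank(units): -5, 5, 2, 2, -4, -2, 2; Σd² = 82
ρ = 1 − 6Σd² / [n(n²−1)] = 1 − 6×82 / (7×48) = 1 − 492/336 ≈ -0.464

-0.464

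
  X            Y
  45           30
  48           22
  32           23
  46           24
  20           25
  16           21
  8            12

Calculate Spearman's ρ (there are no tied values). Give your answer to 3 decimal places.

0.464

Rank X: 5, 7, 4, 6, 3, 2, 1
Rank Y: 7, 3, 4, 5, 6, 2, 1
d = rank(X) − rank(Y): -2, 4, 0, 1, -3, 0, 0; Σd² = 30
ρ = 1 − 6Σd² / [n(n²−1)] = 1 − 6×30 / (7×48) = 1 − 180/336 ≈ 0.464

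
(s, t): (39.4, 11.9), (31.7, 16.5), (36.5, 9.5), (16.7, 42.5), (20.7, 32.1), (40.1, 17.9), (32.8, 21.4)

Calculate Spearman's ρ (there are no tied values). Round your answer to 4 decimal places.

Rank s: 6, 3, 5, 1, 2, 7, 4
Rank t: 2, 3, 1, 7, 6, 4, 5
d = rank(s) − rank(t): 4, 0, 4, -6, -4, 3, -1; Σd² = 94
ρ = 1 − 6Σd² / [n(n²−1)] = 1 − 6×94 / (7×48) = 1 − 564/336 ≈ -0.6786

-0.6786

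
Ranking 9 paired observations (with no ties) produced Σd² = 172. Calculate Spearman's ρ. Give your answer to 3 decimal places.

ρ = 1 − 6Σd² / [n(n²−1)] = 1 − 6×172 / (9×80)
  = 1 − 1032/720 = 1 − 1.4333 ≈ -0.433

-0.433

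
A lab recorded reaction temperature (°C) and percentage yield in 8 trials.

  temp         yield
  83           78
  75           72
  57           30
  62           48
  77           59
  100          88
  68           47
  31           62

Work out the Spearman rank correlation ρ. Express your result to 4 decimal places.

0.6905

Rank temp: 7, 5, 2, 3, 6, 8, 4, 1
Rank yield: 7, 6, 1, 3, 4, 8, 2, 5
d = rank(temp) − rank(yield): 0, -1, 1, 0, 2, 0, 2, -4; Σd² = 26
ρ = 1 − 6Σd² / [n(n²−1)] = 1 − 6×26 / (8×63) = 1 − 156/504 ≈ 0.6905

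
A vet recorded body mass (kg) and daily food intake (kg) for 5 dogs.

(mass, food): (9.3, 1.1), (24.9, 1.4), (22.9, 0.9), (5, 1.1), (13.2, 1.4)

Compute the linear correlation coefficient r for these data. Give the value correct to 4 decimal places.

n = 5, Σx = 75.3, Σy = 5.9, Σx² = 1430.15, Σy² = 7.15, Σxy = 89.68
nΣxy − ΣxΣy = 448.4 − 444.27 = 4.13
nΣx² − (Σx)² = 7150.75 − 5670.09 = 1480.66; nΣy² − (Σy)² = 35.75 − 34.81 = 0.94
r = 4.13 / √(1480.66 × 0.94) = 4.13 / 37.3071 ≈ 0.1107

0.1107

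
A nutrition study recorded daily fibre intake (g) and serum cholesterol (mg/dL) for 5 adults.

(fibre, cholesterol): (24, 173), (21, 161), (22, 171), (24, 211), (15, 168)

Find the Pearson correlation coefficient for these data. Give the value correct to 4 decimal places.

n = 5, Σx = 106, Σy = 884, Σx² = 2302, Σy² = 157836, Σxy = 18879
nΣxy − ΣxΣy = 94395 − 93704 = 691
nΣx² − (Σx)² = 11510 − 11236 = 274; nΣy² − (Σy)² = 789180 − 781456 = 7724
r = 691 / √(274 × 7724) = 691 / 1454.7770 ≈ 0.4750

0.4750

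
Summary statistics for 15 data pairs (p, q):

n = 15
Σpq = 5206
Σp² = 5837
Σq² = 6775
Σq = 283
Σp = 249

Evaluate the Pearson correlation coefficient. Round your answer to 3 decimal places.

r = (nΣpq − ΣpΣq) / √[(nΣp² − (Σp)²)(nΣq² − (Σq)²)]
Numerator: 15×5206 − 249×283 = 7623
Denominator: √[(87555 − 62001)(101625 − 80089)] = √[25554 × 21536] = 23459.1335
r = 7623 / 23459.1335 ≈ 0.325

0.325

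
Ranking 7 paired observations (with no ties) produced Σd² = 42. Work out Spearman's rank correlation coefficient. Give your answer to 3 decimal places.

0.250

ρ = 1 − 6Σd² / [n(n²−1)] = 1 − 6×42 / (7×48)
  = 1 − 252/336 = 1 − 0.7500 ≈ 0.250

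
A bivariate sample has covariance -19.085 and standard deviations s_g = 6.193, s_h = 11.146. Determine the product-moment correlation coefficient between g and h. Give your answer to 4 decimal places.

-0.2765

r = Cov(g,h) / (s_g · s_h) = -19.085 / (6.193 × 11.146)
  = -19.085 / 69.0272 ≈ -0.2765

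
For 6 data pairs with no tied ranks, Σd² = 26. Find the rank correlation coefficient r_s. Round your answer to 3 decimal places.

0.257

ρ = 1 − 6Σd² / [n(n²−1)] = 1 − 6×26 / (6×35)
  = 1 − 156/210 = 1 − 0.7429 ≈ 0.257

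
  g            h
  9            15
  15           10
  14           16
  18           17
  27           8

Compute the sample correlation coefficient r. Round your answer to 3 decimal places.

n = 5, Σg = 83, Σh = 66, Σg² = 1555, Σh² = 934, Σgh = 1031
nΣgh − ΣgΣh = 5155 − 5478 = -323
nΣg² − (Σg)² = 7775 − 6889 = 886; nΣh² − (Σh)² = 4670 − 4356 = 314
r = -323 / √(886 × 314) = -323 / 527.4505 ≈ -0.612

-0.612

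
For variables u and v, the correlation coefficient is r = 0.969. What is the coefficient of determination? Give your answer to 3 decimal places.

0.939

r² = (0.969)² = 0.939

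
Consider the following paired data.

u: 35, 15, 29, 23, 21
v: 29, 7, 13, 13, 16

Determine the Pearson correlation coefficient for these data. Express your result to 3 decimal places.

n = 5, Σu = 123, Σv = 78, Σu² = 3261, Σv² = 1484, Σuv = 2132
nΣuv − ΣuΣv = 10660 − 9594 = 1066
nΣu² − (Σu)² = 16305 − 15129 = 1176; nΣv² − (Σv)² = 7420 − 6084 = 1336
r = 1066 / √(1176 × 1336) = 1066 / 1253.4496 ≈ 0.850

0.850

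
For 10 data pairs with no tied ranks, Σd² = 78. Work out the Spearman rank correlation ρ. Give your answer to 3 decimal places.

ρ = 1 − 6Σd² / [n(n²−1)] = 1 − 6×78 / (10×99)
  = 1 − 468/990 = 1 − 0.4727 ≈ 0.527

0.527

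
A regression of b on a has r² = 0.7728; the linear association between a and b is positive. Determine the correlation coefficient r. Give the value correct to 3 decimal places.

|r| = √0.7728 = 0.879
The association is positive, so r = 0.879.

0.879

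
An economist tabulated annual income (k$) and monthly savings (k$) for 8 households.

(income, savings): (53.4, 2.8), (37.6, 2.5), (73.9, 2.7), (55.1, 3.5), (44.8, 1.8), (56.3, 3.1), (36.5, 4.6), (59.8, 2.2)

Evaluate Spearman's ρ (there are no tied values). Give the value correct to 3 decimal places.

Rank income: 4, 2, 8, 5, 3, 6, 1, 7
Rank savings: 5, 3, 4, 7, 1, 6, 8, 2
d = rank(income) − rank(savings): -1, -1, 4, -2, 2, 0, -7, 5; Σd² = 100
ρ = 1 − 6Σd² / [n(n²−1)] = 1 − 6×100 / (8×63) = 1 − 600/504 ≈ -0.190

-0.190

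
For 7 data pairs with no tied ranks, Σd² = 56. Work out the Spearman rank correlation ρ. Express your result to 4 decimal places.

0.0000

ρ = 1 − 6Σd² / [n(n²−1)] = 1 − 6×56 / (7×48)
  = 1 − 336/336 = 1 − 1.00000 ≈ 0.0000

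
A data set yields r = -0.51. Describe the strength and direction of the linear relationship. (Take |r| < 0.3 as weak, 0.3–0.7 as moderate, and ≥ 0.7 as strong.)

r = -0.51 < 0 so the relationship is negative.
|r| = 0.51, which falls in the moderate range.

moderate negative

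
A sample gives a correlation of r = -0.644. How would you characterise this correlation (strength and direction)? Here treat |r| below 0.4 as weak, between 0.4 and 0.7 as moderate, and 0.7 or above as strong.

r = -0.644 < 0 so the relationship is negative.
|r| = 0.644, which falls in the moderate range.

moderate negative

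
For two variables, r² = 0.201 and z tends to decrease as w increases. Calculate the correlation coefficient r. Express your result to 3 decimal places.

-0.448

|r| = √0.201 = 0.448
The association is negative, so r = −0.448.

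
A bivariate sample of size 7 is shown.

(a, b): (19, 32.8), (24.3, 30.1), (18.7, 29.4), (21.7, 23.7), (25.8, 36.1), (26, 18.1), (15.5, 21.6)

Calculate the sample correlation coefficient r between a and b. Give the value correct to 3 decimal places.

0.116

n = 7, Σa = 151, Σb = 191.8, Σa² = 3353.96, Σb² = 5505.28, Σab = 4155.48
nΣab − ΣaΣb = 29088.36 − 28961.8 = 126.56
nΣa² − (Σa)² = 23477.72 − 22801 = 676.72; nΣb² − (Σb)² = 38536.96 − 36787.24 = 1749.72
r = 126.56 / √(676.72 × 1749.72) = 126.56 / 1088.1500 ≈ 0.116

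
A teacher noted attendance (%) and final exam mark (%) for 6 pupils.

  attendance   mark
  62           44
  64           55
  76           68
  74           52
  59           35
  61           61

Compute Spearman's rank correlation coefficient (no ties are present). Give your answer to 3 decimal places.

Rank attendance: 3, 4, 6, 5, 1, 2
Rank mark: 2, 4, 6, 3, 1, 5
d = rank(attendance) − rank(mark): 1, 0, 0, 2, 0, -3; Σd² = 14
ρ = 1 − 6Σd² / [n(n²−1)] = 1 − 6×14 / (6×35) = 1 − 84/210 ≈ 0.600

0.600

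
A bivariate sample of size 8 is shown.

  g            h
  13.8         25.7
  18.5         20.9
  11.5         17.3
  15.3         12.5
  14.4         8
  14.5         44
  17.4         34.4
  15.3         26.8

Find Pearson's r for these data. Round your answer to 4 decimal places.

n = 8, Σg = 120.7, Σh = 189.6, Σg² = 1853.49, Σh² = 5454.44, Σgh = 2893.31
nΣgh − ΣgΣh = 23146.48 − 22884.72 = 261.76
nΣg² − (Σg)² = 14827.92 − 14568.49 = 259.43; nΣh² − (Σh)² = 43635.52 − 35948.16 = 7687.36
r = 261.76 / √(259.43 × 7687.36) = 261.76 / 1412.2081 ≈ 0.1854

0.1854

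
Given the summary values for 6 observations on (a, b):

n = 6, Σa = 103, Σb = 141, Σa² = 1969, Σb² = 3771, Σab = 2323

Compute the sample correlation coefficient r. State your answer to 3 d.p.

-0.322

r = (nΣab − ΣaΣb) / √[(nΣa² − (Σa)²)(nΣb² − (Σb)²)]
Numerator: 6×2323 − 103×141 = -585
Denominator: √[(11814 − 10609)(22626 − 19881)] = √[1205 × 2745] = 1818.7152
r = -585 / 1818.7152 ≈ -0.322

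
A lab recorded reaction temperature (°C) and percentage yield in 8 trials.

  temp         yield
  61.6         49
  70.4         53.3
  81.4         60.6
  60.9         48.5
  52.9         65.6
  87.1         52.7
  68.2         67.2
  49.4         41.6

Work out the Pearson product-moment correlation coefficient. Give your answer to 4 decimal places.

0.2458

n = 8, Σx = 531.9, Σy = 438.5, Σx² = 36561.91, Σy² = 24593.55, Σxy = 29355.7
nΣxy − ΣxΣy = 234845.6 − 233238.15 = 1607.45
nΣx² − (Σx)² = 292495.28 − 282917.61 = 9577.67; nΣy² − (Σy)² = 196748.4 − 192282.25 = 4466.15
r = 1607.45 / √(9577.67 × 4466.15) = 1607.45 / 6540.2837 ≈ 0.2458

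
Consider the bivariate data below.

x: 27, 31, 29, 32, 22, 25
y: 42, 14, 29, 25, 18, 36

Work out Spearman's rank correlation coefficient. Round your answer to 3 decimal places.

-0.257

Rank x: 3, 5, 4, 6, 1, 2
Rank y: 6, 1, 4, 3, 2, 5
d = rank(x) − rank(y): -3, 4, 0, 3, -1, -3; Σd² = 44
ρ = 1 − 6Σd² / [n(n²−1)] = 1 − 6×44 / (6×35) = 1 − 264/210 ≈ -0.257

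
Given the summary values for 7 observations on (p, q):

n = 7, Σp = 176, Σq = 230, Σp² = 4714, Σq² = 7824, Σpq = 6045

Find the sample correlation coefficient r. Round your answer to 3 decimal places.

0.944

r = (nΣpq − ΣpΣq) / √[(nΣp² − (Σp)²)(nΣq² − (Σq)²)]
Numerator: 7×6045 − 176×230 = 1835
Denominator: √[(32998 − 30976)(54768 − 52900)] = √[2022 × 1868] = 1943.4752
r = 1835 / 1943.4752 ≈ 0.944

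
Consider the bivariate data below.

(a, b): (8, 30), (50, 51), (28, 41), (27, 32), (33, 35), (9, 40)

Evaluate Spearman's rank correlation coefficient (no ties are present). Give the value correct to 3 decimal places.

0.714

Rank a: 1, 6, 4, 3, 5, 2
Rank b: 1, 6, 5, 2, 3, 4
d = rank(a) − rank(b): 0, 0, -1, 1, 2, -2; Σd² = 10
ρ = 1 − 6Σd² / [n(n²−1)] = 1 − 6×10 / (6×35) = 1 − 60/210 ≈ 0.714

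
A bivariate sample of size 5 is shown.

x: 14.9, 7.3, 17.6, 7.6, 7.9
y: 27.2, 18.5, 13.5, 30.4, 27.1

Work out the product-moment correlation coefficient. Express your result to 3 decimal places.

-0.495

n = 5, Σx = 55.3, Σy = 116.7, Σx² = 705.23, Σy² = 2922.91, Σxy = 1223.06
nΣxy − ΣxΣy = 6115.3 − 6453.51 = -338.21
nΣx² − (Σx)² = 3526.15 − 3058.09 = 468.06; nΣy² − (Σy)² = 14614.55 − 13618.89 = 995.66
r = -338.21 / √(468.06 × 995.66) = -338.21 / 682.6629 ≈ -0.495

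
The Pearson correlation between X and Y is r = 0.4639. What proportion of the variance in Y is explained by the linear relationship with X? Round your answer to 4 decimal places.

0.2152

r² = (0.4639)² = 0.2152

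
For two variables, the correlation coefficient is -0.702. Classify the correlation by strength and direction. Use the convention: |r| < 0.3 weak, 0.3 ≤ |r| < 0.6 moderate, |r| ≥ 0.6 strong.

strong negative

r = -0.702 < 0 so the relationship is negative.
|r| = 0.702, which falls in the strong range.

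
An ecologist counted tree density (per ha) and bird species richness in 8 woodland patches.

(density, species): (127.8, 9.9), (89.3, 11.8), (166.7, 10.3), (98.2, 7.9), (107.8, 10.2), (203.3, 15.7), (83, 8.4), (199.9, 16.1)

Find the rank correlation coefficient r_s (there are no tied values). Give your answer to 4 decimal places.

0.6667

Rank density: 5, 2, 6, 3, 4, 8, 1, 7
Rank species: 3, 6, 5, 1, 4, 7, 2, 8
d = rank(density) − rank(species): 2, -4, 1, 2, 0, 1, -1, -1; Σd² = 28
ρ = 1 − 6Σd² / [n(n²−1)] = 1 − 6×28 / (8×63) = 1 − 168/504 ≈ 0.6667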